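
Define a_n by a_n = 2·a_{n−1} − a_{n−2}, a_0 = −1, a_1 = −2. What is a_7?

With companion matrix C = [[2, −1], [1, 0]], [a_n, a_{n−1}]ᵀ = C·[a_{n−1}, a_{n−2}]ᵀ, so [a_7, a_6]ᵀ = C⁶·[a_1, a_0]ᵀ.
C⁶ = [[7, −6], [6, −5]], giving [a_7, a_6]ᵀ = [[−8], [−7]].

−8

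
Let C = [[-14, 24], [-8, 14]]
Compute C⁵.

tr C = 0 and det C = -4, so the characteristic polynomial is λ² − (0)λ + (-4) with roots 2 and -2.
Eigenvectors give P = [[3, 2], [2, 1]] with P⁻¹ = [[-1, 2], [2, -3]], and C = P·diag(2, -2)·P⁻¹.
Then C⁵ = P·diag(32, -32)·P⁻¹ = [[96, -64], [64, -32]] · [[-1, 2], [2, -3]] = [[-224, 384], [-128, 224]].

[[-224, 384], [-128, 224]]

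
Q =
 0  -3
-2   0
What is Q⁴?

[[36, 0], [0, 36]]

Q² = [[6, 0], [0, 6]]
Q³ = [[0, -18], [-12, 0]]
Q⁴ = [[36, 0], [0, 36]]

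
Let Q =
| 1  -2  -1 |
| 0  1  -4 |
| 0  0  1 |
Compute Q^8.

[[1, -16, 216], [0, 1, -32], [0, 0, 1]]

Q = I + N where N = [[0, -2, -1], [0, 0, -4], [0, 0, 0]] is strictly upper-triangular, so N^3 = 0.
(I + N)^8 = I + 8·N + 28·N^2 = [[1, -16, 216], [0, 1, -32], [0, 0, 1]].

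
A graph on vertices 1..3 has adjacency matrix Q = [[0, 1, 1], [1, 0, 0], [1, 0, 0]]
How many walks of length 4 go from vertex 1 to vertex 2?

0

The number of length-4 walks from vertex 1 to vertex 2 is entry (1,2) of Q^4, where Q is the adjacency matrix.
Q^2 = [[2, 0, 0], [0, 1, 1], [0, 1, 1]]
Q^3 = [[0, 2, 2], [2, 0, 0], [2, 0, 0]]
Q^4 = [[4, 0, 0], [0, 2, 2], [0, 2, 2]]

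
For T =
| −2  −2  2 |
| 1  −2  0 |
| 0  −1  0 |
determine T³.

T² = [[2, 6, −4], [−4, 2, 2], [−1, 2, 0]]
T³ = [[2, −12, 4], [10, 2, −8], [4, −2, −2]]

[[2, −12, 4], [10, 2, −8], [4, −2, −2]]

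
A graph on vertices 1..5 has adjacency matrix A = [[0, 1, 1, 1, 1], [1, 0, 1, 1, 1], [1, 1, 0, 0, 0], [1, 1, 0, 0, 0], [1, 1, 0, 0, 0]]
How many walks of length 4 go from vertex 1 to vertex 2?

The number of length-4 walks from vertex 1 to vertex 2 is entry (1,2) of A⁴, where A is the adjacency matrix.
A² = [[4, 3, 1, 1, 1], [3, 4, 1, 1, 1], [1, 1, 2, 2, 2], [1, 1, 2, 2, 2], [1, 1, 2, 2, 2]]
A³ = [[6, 7, 7, 7, 7], [7, 6, 7, 7, 7], [7, 7, 2, 2, 2], [7, 7, 2, 2, 2], [7, 7, 2, 2, 2]]
A⁴ = [[28, 27, 13, 13, 13], [27, 28, 13, 13, 13], [13, 13, 14, 14, 14], [13, 13, 14, 14, 14], [13, 13, 14, 14, 14]]

27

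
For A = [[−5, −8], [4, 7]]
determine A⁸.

[[−6559, −13120], [6560, 13121]]

tr A = 2 and det A = −3, so the characteristic polynomial is λ² − (2)λ + (−3) with roots −1 and 3.
Eigenvectors give P = [[−2, −1], [1, 1]] with P⁻¹ = [[−1, −1], [1, 2]], and A = P·diag(−1, 3)·P⁻¹.
Then A⁸ = P·diag(1, 6561)·P⁻¹ = [[−2, −6561], [1, 6561]] · [[−1, −1], [1, 2]] = [[−6559, −13120], [6560, 13121]].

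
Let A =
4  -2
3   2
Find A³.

[[4, -44], [66, -40]]

A² = [[10, -12], [18, -2]]
A³ = [[4, -44], [66, -40]]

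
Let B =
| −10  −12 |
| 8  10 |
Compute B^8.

tr B = 0 and det B = −4, so the characteristic polynomial is λ² − (0)λ + (−4) with roots −2 and 2.
Eigenvectors give P = [[3, −1], [−2, 1]] with P⁻¹ = [[1, 1], [2, 3]], and B = P·diag(−2, 2)·P⁻¹.
Then B^8 = P·diag(256, 256)·P⁻¹ = [[768, −256], [−512, 256]] · [[1, 1], [2, 3]] = [[256, 0], [0, 256]].

[[256, 0], [0, 256]]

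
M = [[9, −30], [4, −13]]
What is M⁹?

[[98409, −295230], [39364, −118093]]

tr M = −4 and det M = 3, so the characteristic polynomial is λ² − (−4)λ + (3) with roots −1 and −3.
Eigenvectors give P = [[3, −5], [1, −2]] with P⁻¹ = [[2, −5], [1, −3]], and M = P·diag(−1, −3)·P⁻¹.
Then M⁹ = P·diag(−1, −19683)·P⁻¹ = [[−3, 98415], [−1, 39366]] · [[2, −5], [1, −3]] = [[98409, −295230], [39364, −118093]].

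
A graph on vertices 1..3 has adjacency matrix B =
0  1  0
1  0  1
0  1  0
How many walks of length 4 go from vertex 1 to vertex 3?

2

The number of length-4 walks from vertex 1 to vertex 3 is entry (1,3) of B⁴, where B is the adjacency matrix.
B² = [[1, 0, 1], [0, 2, 0], [1, 0, 1]]
B³ = [[0, 2, 0], [2, 0, 2], [0, 2, 0]]
B⁴ = [[2, 0, 2], [0, 4, 0], [2, 0, 2]]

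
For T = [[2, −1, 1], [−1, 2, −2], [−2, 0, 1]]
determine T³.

[[0, −11, 16], [9, 10, −17], [−12, 10, −11]]

T² = [[3, −4, 5], [0, 5, −7], [−6, 2, −1]]
T³ = [[0, −11, 16], [9, 10, −17], [−12, 10, −11]]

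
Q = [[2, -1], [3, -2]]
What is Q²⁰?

Q² = I (check: tr Q = 0 and det Q = -1), so Q²⁰ = I since 20 is even.

[[1, 0], [0, 1]]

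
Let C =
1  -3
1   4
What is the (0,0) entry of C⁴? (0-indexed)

C² = [[-2, -15], [5, 13]]
C³ = [[-17, -54], [18, 37]]
C⁴ = [[-71, -165], [55, 94]]

-71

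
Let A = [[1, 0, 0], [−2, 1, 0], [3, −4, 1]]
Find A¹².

A = I + N where N = [[0, 0, 0], [−2, 0, 0], [3, −4, 0]] is strictly lower-triangular, so N³ = 0.
(I + N)¹² = I + 12·N + 66·N² = [[1, 0, 0], [−24, 1, 0], [564, −48, 1]].

[[1, 0, 0], [−24, 1, 0], [564, −48, 1]]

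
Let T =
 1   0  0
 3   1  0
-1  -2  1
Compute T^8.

T = I + N where N = [[0, 0, 0], [3, 0, 0], [-1, -2, 0]] is strictly lower-triangular, so N^3 = 0.
(I + N)^8 = I + 8·N + 28·N^2 = [[1, 0, 0], [24, 1, 0], [-176, -16, 1]].

[[1, 0, 0], [24, 1, 0], [-176, -16, 1]]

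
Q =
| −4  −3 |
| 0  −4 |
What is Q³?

[[−64, −144], [0, −64]]

Q² = [[16, 24], [0, 16]]
Q³ = [[−64, −144], [0, −64]]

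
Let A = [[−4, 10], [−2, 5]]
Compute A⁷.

A² = A (a projection; rank 1, trace 1), so A⁷ = A.

[[−4, 10], [−2, 5]]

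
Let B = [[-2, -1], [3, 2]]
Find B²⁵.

B² = I (check: tr B = 0 and det B = -1), so B²⁵ = B since 25 is odd.

[[-2, -1], [3, 2]]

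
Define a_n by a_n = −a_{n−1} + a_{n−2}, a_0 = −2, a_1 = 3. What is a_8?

−89

With companion matrix C = [[−1, 1], [1, 0]], [a_n, a_{n−1}]ᵀ = C·[a_{n−1}, a_{n−2}]ᵀ, so [a_8, a_7]ᵀ = C^7·[a_1, a_0]ᵀ.
C^7 = [[−21, 13], [13, −8]], giving [a_8, a_7]ᵀ = [[−89], [55]].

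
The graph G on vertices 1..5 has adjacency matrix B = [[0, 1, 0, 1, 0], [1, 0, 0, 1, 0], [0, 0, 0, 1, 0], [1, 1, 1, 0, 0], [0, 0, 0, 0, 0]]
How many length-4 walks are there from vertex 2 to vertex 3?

4

The number of length-4 walks from vertex 2 to vertex 3 is entry (2,3) of B⁴, where B is the adjacency matrix.
B² = [[2, 1, 1, 1, 0], [1, 2, 1, 1, 0], [1, 1, 1, 0, 0], [1, 1, 0, 3, 0], [0, 0, 0, 0, 0]]
B³ = [[2, 3, 1, 4, 0], [3, 2, 1, 4, 0], [1, 1, 0, 3, 0], [4, 4, 3, 2, 0], [0, 0, 0, 0, 0]]
B⁴ = [[7, 6, 4, 6, 0], [6, 7, 4, 6, 0], [4, 4, 3, 2, 0], [6, 6, 2, 11, 0], [0, 0, 0, 0, 0]]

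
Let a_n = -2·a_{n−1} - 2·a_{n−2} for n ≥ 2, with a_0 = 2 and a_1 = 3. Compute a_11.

With companion matrix T = [[-2, -2], [1, 0]], [a_n, a_{n−1}]ᵀ = T·[a_{n−1}, a_{n−2}]ᵀ, so [a_11, a_10]ᵀ = T¹⁰·[a_1, a_0]ᵀ.
T¹⁰ = [[32, 64], [-32, -32]], giving [a_11, a_10]ᵀ = [[224], [-160]].

224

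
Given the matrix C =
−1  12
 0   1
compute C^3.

C² = I (check: tr C = 0 and det C = −1), so C^3 = C since 3 is odd.

[[−1, 12], [0, 1]]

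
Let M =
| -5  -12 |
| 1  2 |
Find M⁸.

tr M = -3 and det M = 2, so the characteristic polynomial is λ² − (-3)λ + (2) with roots -1 and -2.
Eigenvectors give P = [[-3, 4], [1, -1]] with P⁻¹ = [[1, 4], [1, 3]], and M = P·diag(-1, -2)·P⁻¹.
Then M⁸ = P·diag(1, 256)·P⁻¹ = [[-3, 1024], [1, -256]] · [[1, 4], [1, 3]] = [[1021, 3060], [-255, -764]].

[[1021, 3060], [-255, -764]]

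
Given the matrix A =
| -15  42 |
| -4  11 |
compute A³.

tr A = -4 and det A = 3, so the characteristic polynomial is λ² − (-4)λ + (3) with roots -3 and -1.
Eigenvectors give P = [[7, 3], [2, 1]] with P⁻¹ = [[1, -3], [-2, 7]], and A = P·diag(-3, -1)·P⁻¹.
Then A³ = P·diag(-27, -1)·P⁻¹ = [[-189, -3], [-54, -1]] · [[1, -3], [-2, 7]] = [[-183, 546], [-52, 155]].

[[-183, 546], [-52, 155]]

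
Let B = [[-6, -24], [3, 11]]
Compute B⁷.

[[-16344, -49416], [6177, 18659]]

tr B = 5 and det B = 6, so the characteristic polynomial is λ² − (5)λ + (6) with roots 2 and 3.
Eigenvectors give P = [[-3, 8], [1, -3]] with P⁻¹ = [[-3, -8], [-1, -3]], and B = P·diag(2, 3)·P⁻¹.
Then B⁷ = P·diag(128, 2187)·P⁻¹ = [[-384, 17496], [128, -6561]] · [[-3, -8], [-1, -3]] = [[-16344, -49416], [6177, 18659]].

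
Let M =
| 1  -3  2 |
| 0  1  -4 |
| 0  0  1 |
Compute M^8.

M = I + N where N = [[0, -3, 2], [0, 0, -4], [0, 0, 0]] is strictly upper-triangular, so N^3 = 0.
(I + N)^8 = I + 8·N + 28·N^2 = [[1, -24, 352], [0, 1, -32], [0, 0, 1]].

[[1, -24, 352], [0, 1, -32], [0, 0, 1]]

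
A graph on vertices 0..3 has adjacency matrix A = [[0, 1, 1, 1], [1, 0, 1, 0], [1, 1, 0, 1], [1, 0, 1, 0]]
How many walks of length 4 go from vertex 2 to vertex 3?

The number of length-4 walks from vertex 2 to vertex 3 is entry (2,3) of A⁴, where A is the adjacency matrix.
A² = [[3, 1, 2, 1], [1, 2, 1, 2], [2, 1, 3, 1], [1, 2, 1, 2]]
A³ = [[4, 5, 5, 5], [5, 2, 5, 2], [5, 5, 4, 5], [5, 2, 5, 2]]
A⁴ = [[15, 9, 14, 9], [9, 10, 9, 10], [14, 9, 15, 9], [9, 10, 9, 10]]

9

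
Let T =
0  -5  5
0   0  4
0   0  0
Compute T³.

[[0, 0, 0], [0, 0, 0], [0, 0, 0]]

T is strictly triangular, hence nilpotent: T³ = 0, so T³ = 0.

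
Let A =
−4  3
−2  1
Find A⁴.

tr A = −3 and det A = 2, so the characteristic polynomial is λ² − (−3)λ + (2) with roots −2 and −1.
Eigenvectors give P = [[3, −1], [2, −1]] with P⁻¹ = [[1, −1], [2, −3]], and A = P·diag(−2, −1)·P⁻¹.
Then A⁴ = P·diag(16, 1)·P⁻¹ = [[48, −1], [32, −1]] · [[1, −1], [2, −3]] = [[46, −45], [30, −29]].

[[46, −45], [30, −29]]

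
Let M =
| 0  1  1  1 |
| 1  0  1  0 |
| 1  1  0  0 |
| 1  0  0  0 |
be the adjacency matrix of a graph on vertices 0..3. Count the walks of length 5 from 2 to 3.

6

The number of length-5 walks from vertex 2 to vertex 3 is entry (2,3) of M⁵, where M is the adjacency matrix.
M² = [[3, 1, 1, 0], [1, 2, 1, 1], [1, 1, 2, 1], [0, 1, 1, 1]]
M³ = [[2, 4, 4, 3], [4, 2, 3, 1], [4, 3, 2, 1], [3, 1, 1, 0]]
M⁴ = [[11, 6, 6, 2], [6, 7, 6, 4], [6, 6, 7, 4], [2, 4, 4, 3]]
M⁵ = [[14, 17, 17, 11], [17, 12, 13, 6], [17, 13, 12, 6], [11, 6, 6, 2]]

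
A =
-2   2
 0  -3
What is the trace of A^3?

A^2 = [[4, -10], [0, 9]]
A^3 = [[-8, 38], [0, -27]]

-35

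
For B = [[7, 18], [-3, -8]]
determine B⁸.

tr B = -1 and det B = -2, so the characteristic polynomial is λ² − (-1)λ + (-2) with roots -2 and 1.
Eigenvectors give P = [[-2, -3], [1, 1]] with P⁻¹ = [[1, 3], [-1, -2]], and B = P·diag(-2, 1)·P⁻¹.
Then B⁸ = P·diag(256, 1)·P⁻¹ = [[-512, -3], [256, 1]] · [[1, 3], [-1, -2]] = [[-509, -1530], [255, 766]].

[[-509, -1530], [255, 766]]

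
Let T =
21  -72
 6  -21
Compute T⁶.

[[729, 0], [0, 729]]

tr T = 0 and det T = -9, so the characteristic polynomial is λ² − (0)λ + (-9) with roots 3 and -3.
Eigenvectors give P = [[-4, 3], [-1, 1]] with P⁻¹ = [[-1, 3], [-1, 4]], and T = P·diag(3, -3)·P⁻¹.
Then T⁶ = P·diag(729, 729)·P⁻¹ = [[-2916, 2187], [-729, 729]] · [[-1, 3], [-1, 4]] = [[729, 0], [0, 729]].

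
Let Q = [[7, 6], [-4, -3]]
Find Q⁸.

[[19681, 19680], [-13120, -13119]]

tr Q = 4 and det Q = 3, so the characteristic polynomial is λ² − (4)λ + (3) with roots 1 and 3.
Eigenvectors give P = [[-1, 3], [1, -2]] with P⁻¹ = [[2, 3], [1, 1]], and Q = P·diag(1, 3)·P⁻¹.
Then Q⁸ = P·diag(1, 6561)·P⁻¹ = [[-1, 19683], [1, -13122]] · [[2, 3], [1, 1]] = [[19681, 19680], [-13120, -13119]].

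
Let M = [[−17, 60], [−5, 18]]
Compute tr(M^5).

211

tr M = 1 and det M = −6, so the characteristic polynomial is λ² − (1)λ + (−6) with roots −2 and 3.
Eigenvectors give P = [[4, 3], [1, 1]] with P⁻¹ = [[1, −3], [−1, 4]], and M = P·diag(−2, 3)·P⁻¹.
Then M^5 = P·diag(−32, 243)·P⁻¹ = [[−128, 729], [−32, 243]] · [[1, −3], [−1, 4]] = [[−857, 3300], [−275, 1068]].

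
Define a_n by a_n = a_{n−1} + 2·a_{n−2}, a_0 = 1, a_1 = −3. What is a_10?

With companion matrix M = [[1, 2], [1, 0]], [a_n, a_{n−1}]ᵀ = M·[a_{n−1}, a_{n−2}]ᵀ, so [a_10, a_9]ᵀ = M⁹·[a_1, a_0]ᵀ.
M⁹ = [[341, 342], [171, 170]], giving [a_10, a_9]ᵀ = [[−681], [−343]].

−681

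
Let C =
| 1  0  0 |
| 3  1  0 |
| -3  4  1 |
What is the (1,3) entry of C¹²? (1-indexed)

0

C = I + N where N = [[0, 0, 0], [3, 0, 0], [-3, 4, 0]] is strictly lower-triangular, so N³ = 0.
(I + N)¹² = I + 12·N + 66·N² = [[1, 0, 0], [36, 1, 0], [756, 48, 1]].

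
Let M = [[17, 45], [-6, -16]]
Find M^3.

tr M = 1 and det M = -2, so the characteristic polynomial is λ² − (1)λ + (-2) with roots -1 and 2.
Eigenvectors give P = [[5, -3], [-2, 1]] with P⁻¹ = [[-1, -3], [-2, -5]], and M = P·diag(-1, 2)·P⁻¹.
Then M^3 = P·diag(-1, 8)·P⁻¹ = [[-5, -24], [2, 8]] · [[-1, -3], [-2, -5]] = [[53, 135], [-18, -46]].

[[53, 135], [-18, -46]]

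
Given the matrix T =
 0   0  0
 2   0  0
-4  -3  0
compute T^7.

[[0, 0, 0], [0, 0, 0], [0, 0, 0]]

T is strictly triangular, hence nilpotent: T^3 = 0, so T^7 = 0.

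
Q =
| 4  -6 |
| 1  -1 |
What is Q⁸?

[[766, -1530], [255, -509]]

tr Q = 3 and det Q = 2, so the characteristic polynomial is λ² − (3)λ + (2) with roots 2 and 1.
Eigenvectors give P = [[-3, 2], [-1, 1]] with P⁻¹ = [[-1, 2], [-1, 3]], and Q = P·diag(2, 1)·P⁻¹.
Then Q⁸ = P·diag(256, 1)·P⁻¹ = [[-768, 2], [-256, 1]] · [[-1, 2], [-1, 3]] = [[766, -1530], [255, -509]].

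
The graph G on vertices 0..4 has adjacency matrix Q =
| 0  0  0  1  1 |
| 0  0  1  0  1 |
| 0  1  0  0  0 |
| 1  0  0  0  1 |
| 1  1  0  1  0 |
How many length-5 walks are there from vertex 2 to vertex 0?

5

The number of length-5 walks from vertex 2 to vertex 0 is entry (2,0) of Q⁵, where Q is the adjacency matrix.
Q² = [[2, 1, 0, 1, 1], [1, 2, 0, 1, 0], [0, 0, 1, 0, 1], [1, 1, 0, 2, 1], [1, 0, 1, 1, 3]]
Q³ = [[2, 1, 1, 3, 4], [1, 0, 2, 1, 4], [1, 2, 0, 1, 0], [3, 1, 1, 2, 4], [4, 4, 0, 4, 2]]
Q⁴ = [[7, 5, 1, 6, 6], [5, 6, 0, 5, 2], [1, 0, 2, 1, 4], [6, 5, 1, 7, 6], [6, 2, 4, 6, 12]]
Q⁵ = [[12, 7, 5, 13, 18], [7, 2, 6, 7, 16], [5, 6, 0, 5, 2], [13, 7, 5, 12, 18], [18, 16, 2, 18, 14]]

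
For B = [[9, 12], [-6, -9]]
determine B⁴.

tr B = 0 and det B = -9, so the characteristic polynomial is λ² − (0)λ + (-9) with roots -3 and 3.
Eigenvectors give P = [[-1, 2], [1, -1]] with P⁻¹ = [[1, 2], [1, 1]], and B = P·diag(-3, 3)·P⁻¹.
Then B⁴ = P·diag(81, 81)·P⁻¹ = [[-81, 162], [81, -81]] · [[1, 2], [1, 1]] = [[81, 0], [0, 81]].

[[81, 0], [0, 81]]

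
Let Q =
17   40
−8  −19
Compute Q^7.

tr Q = −2 and det Q = −3, so the characteristic polynomial is λ² − (−2)λ + (−3) with roots 1 and −3.
Eigenvectors give P = [[5, −2], [−2, 1]] with P⁻¹ = [[1, 2], [2, 5]], and Q = P·diag(1, −3)·P⁻¹.
Then Q^7 = P·diag(1, −2187)·P⁻¹ = [[5, 4374], [−2, −2187]] · [[1, 2], [2, 5]] = [[8753, 21880], [−4376, −10939]].

[[8753, 21880], [−4376, −10939]]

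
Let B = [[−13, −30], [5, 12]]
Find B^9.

tr B = −1 and det B = −6, so the characteristic polynomial is λ² − (−1)λ + (−6) with roots −3 and 2.
Eigenvectors give P = [[3, −2], [−1, 1]] with P⁻¹ = [[1, 2], [1, 3]], and B = P·diag(−3, 2)·P⁻¹.
Then B^9 = P·diag(−19683, 512)·P⁻¹ = [[−59049, −1024], [19683, 512]] · [[1, 2], [1, 3]] = [[−60073, −121170], [20195, 40902]].

[[−60073, −121170], [20195, 40902]]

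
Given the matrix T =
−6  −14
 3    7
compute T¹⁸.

[[−6, −14], [3, 7]]

T² = T (a projection; rank 1, trace 1), so T¹⁸ = T.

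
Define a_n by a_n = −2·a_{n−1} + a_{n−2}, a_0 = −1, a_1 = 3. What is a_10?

With companion matrix C = [[−2, 1], [1, 0]], [a_n, a_{n−1}]ᵀ = C·[a_{n−1}, a_{n−2}]ᵀ, so [a_10, a_9]ᵀ = C^9·[a_1, a_0]ᵀ.
C^9 = [[−2378, 985], [985, −408]], giving [a_10, a_9]ᵀ = [[−8119], [3363]].

−8119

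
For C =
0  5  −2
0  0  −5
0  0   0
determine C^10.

C is strictly triangular, hence nilpotent: C^3 = 0, so C^10 = 0.

[[0, 0, 0], [0, 0, 0], [0, 0, 0]]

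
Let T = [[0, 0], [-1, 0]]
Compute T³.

[[0, 0], [0, 0]]

T is strictly triangular, hence nilpotent: T² = 0, so T³ = 0.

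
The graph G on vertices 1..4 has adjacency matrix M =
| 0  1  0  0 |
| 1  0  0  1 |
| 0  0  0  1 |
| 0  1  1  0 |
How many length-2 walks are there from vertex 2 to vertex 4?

The number of length-2 walks from vertex 2 to vertex 4 is entry (2,4) of M^2, where M is the adjacency matrix.
M^2 = [[1, 0, 0, 1], [0, 2, 1, 0], [0, 1, 1, 0], [1, 0, 0, 2]]

0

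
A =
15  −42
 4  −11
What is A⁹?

[[137775, −413322], [39364, −118091]]

tr A = 4 and det A = 3, so the characteristic polynomial is λ² − (4)λ + (3) with roots 1 and 3.
Eigenvectors give P = [[−3, 7], [−1, 2]] with P⁻¹ = [[2, −7], [1, −3]], and A = P·diag(1, 3)·P⁻¹.
Then A⁹ = P·diag(1, 19683)·P⁻¹ = [[−3, 137781], [−1, 39366]] · [[2, −7], [1, −3]] = [[137775, −413322], [39364, −118091]].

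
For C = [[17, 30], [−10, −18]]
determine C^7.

[[7073, 13890], [−4630, −9132]]

tr C = −1 and det C = −6, so the characteristic polynomial is λ² − (−1)λ + (−6) with roots −3 and 2.
Eigenvectors give P = [[−3, −2], [2, 1]] with P⁻¹ = [[1, 2], [−2, −3]], and C = P·diag(−3, 2)·P⁻¹.
Then C^7 = P·diag(−2187, 128)·P⁻¹ = [[6561, −256], [−4374, 128]] · [[1, 2], [−2, −3]] = [[7073, 13890], [−4630, −9132]].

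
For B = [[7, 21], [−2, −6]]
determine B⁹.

[[7, 21], [−2, −6]]

B² = B (a projection; rank 1, trace 1), so B⁹ = B.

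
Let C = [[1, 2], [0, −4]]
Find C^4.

[[1, −102], [0, 256]]

C^2 = [[1, −6], [0, 16]]
C^3 = [[1, 26], [0, −64]]
C^4 = [[1, −102], [0, 256]]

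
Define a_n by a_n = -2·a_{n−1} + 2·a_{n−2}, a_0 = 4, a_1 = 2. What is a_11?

With companion matrix C = [[-2, 2], [1, 0]], [a_n, a_{n−1}]ᵀ = C·[a_{n−1}, a_{n−2}]ᵀ, so [a_11, a_10]ᵀ = C¹⁰·[a_1, a_0]ᵀ.
C¹⁰ = [[18272, -13376], [-6688, 4896]], giving [a_11, a_10]ᵀ = [[-16960], [6208]].

-16960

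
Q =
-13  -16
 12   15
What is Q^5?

[[-733, -976], [732, 975]]

tr Q = 2 and det Q = -3, so the characteristic polynomial is λ² − (2)λ + (-3) with roots -1 and 3.
Eigenvectors give P = [[4, -1], [-3, 1]] with P⁻¹ = [[1, 1], [3, 4]], and Q = P·diag(-1, 3)·P⁻¹.
Then Q^5 = P·diag(-1, 243)·P⁻¹ = [[-4, -243], [3, 243]] · [[1, 1], [3, 4]] = [[-733, -976], [732, 975]].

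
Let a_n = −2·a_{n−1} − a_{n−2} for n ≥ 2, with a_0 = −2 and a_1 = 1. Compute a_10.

8

With companion matrix B = [[−2, −1], [1, 0]], [a_n, a_{n−1}]ᵀ = B·[a_{n−1}, a_{n−2}]ᵀ, so [a_10, a_9]ᵀ = B⁹·[a_1, a_0]ᵀ.
B⁹ = [[−10, −9], [9, 8]], giving [a_10, a_9]ᵀ = [[8], [−7]].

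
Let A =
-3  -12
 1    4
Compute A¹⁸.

[[-3, -12], [1, 4]]

A² = A (a projection; rank 1, trace 1), so A¹⁸ = A.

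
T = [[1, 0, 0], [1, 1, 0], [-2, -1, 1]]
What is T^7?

T = I + N where N = [[0, 0, 0], [1, 0, 0], [-2, -1, 0]] is strictly lower-triangular, so N^3 = 0.
(I + N)^7 = I + 7·N + 21·N^2 = [[1, 0, 0], [7, 1, 0], [-35, -7, 1]].

[[1, 0, 0], [7, 1, 0], [-35, -7, 1]]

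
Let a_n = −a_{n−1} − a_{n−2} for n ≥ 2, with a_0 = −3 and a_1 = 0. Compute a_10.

With companion matrix B = [[−1, −1], [1, 0]], [a_n, a_{n−1}]ᵀ = B·[a_{n−1}, a_{n−2}]ᵀ, so [a_10, a_9]ᵀ = B^9·[a_1, a_0]ᵀ.
B^9 = [[1, 0], [0, 1]], giving [a_10, a_9]ᵀ = [[0], [−3]].

0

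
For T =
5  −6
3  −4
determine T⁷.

[[257, −258], [129, −130]]

tr T = 1 and det T = −2, so the characteristic polynomial is λ² − (1)λ + (−2) with roots −1 and 2.
Eigenvectors give P = [[−1, 2], [−1, 1]] with P⁻¹ = [[1, −2], [1, −1]], and T = P·diag(−1, 2)·P⁻¹.
Then T⁷ = P·diag(−1, 128)·P⁻¹ = [[1, 256], [1, 128]] · [[1, −2], [1, −1]] = [[257, −258], [129, −130]].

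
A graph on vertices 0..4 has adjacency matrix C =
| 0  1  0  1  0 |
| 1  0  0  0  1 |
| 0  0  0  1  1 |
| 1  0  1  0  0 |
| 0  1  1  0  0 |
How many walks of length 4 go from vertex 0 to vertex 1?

The number of length-4 walks from vertex 0 to vertex 1 is entry (0,1) of C^4, where C is the adjacency matrix.
C^2 = [[2, 0, 1, 0, 1], [0, 2, 1, 1, 0], [1, 1, 2, 0, 0], [0, 1, 0, 2, 1], [1, 0, 0, 1, 2]]
C^3 = [[0, 3, 1, 3, 1], [3, 0, 1, 1, 3], [1, 1, 0, 3, 3], [3, 1, 3, 0, 1], [1, 3, 3, 1, 0]]
C^4 = [[6, 1, 4, 1, 4], [1, 6, 4, 4, 1], [4, 4, 6, 1, 1], [1, 4, 1, 6, 4], [4, 1, 1, 4, 6]]

1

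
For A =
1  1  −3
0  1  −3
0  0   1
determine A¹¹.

[[1, 11, −198], [0, 1, −33], [0, 0, 1]]

A = I + N where N = [[0, 1, −3], [0, 0, −3], [0, 0, 0]] is strictly upper-triangular, so N³ = 0.
(I + N)¹¹ = I + 11·N + 55·N² = [[1, 11, −198], [0, 1, −33], [0, 0, 1]].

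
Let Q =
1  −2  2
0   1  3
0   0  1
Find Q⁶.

Q = I + N where N = [[0, −2, 2], [0, 0, 3], [0, 0, 0]] is strictly upper-triangular, so N³ = 0.
(I + N)⁶ = I + 6·N + 15·N² = [[1, −12, −78], [0, 1, 18], [0, 0, 1]].

[[1, −12, −78], [0, 1, 18], [0, 0, 1]]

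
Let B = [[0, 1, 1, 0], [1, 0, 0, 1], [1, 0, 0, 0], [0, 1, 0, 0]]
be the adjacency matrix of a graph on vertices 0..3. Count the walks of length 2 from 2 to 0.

0

The number of length-2 walks from vertex 2 to vertex 0 is entry (2,0) of B², where B is the adjacency matrix.
B² = [[2, 0, 0, 1], [0, 2, 1, 0], [0, 1, 1, 0], [1, 0, 0, 1]]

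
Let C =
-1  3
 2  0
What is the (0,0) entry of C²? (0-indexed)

7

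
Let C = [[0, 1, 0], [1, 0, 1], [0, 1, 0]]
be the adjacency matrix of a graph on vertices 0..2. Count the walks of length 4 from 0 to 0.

The number of length-4 walks from vertex 0 to vertex 0 is entry (0,0) of C⁴, where C is the adjacency matrix.
C² = [[1, 0, 1], [0, 2, 0], [1, 0, 1]]
C³ = [[0, 2, 0], [2, 0, 2], [0, 2, 0]]
C⁴ = [[2, 0, 2], [0, 4, 0], [2, 0, 2]]

2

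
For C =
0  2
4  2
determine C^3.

C^2 = [[8, 4], [8, 12]]
C^3 = [[16, 24], [48, 40]]

[[16, 24], [48, 40]]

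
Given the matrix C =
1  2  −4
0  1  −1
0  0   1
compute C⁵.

[[1, 10, −40], [0, 1, −5], [0, 0, 1]]

C = I + N where N = [[0, 2, −4], [0, 0, −1], [0, 0, 0]] is strictly upper-triangular, so N³ = 0.
(I + N)⁵ = I + 5·N + 10·N² = [[1, 10, −40], [0, 1, −5], [0, 0, 1]].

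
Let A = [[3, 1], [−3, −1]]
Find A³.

A² = [[6, 2], [−6, −2]]
A³ = [[12, 4], [−12, −4]]

[[12, 4], [−12, −4]]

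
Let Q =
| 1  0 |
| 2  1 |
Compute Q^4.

Q = I + N where N = [[0, 0], [2, 0]] is strictly lower-triangular, so N^2 = 0.
(I + N)^4 = I + 4·N = [[1, 0], [8, 1]].

[[1, 0], [8, 1]]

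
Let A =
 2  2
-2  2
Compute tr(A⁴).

A² = [[0, 8], [-8, 0]]
A³ = [[-16, 16], [-16, -16]]
A⁴ = [[-64, 0], [0, -64]]

-128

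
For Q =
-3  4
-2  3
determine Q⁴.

[[1, 0], [0, 1]]

Q² = I (check: tr Q = 0 and det Q = -1), so Q⁴ = I since 4 is even.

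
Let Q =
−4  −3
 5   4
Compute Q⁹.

[[−4, −3], [5, 4]]

Q² = I (check: tr Q = 0 and det Q = −1), so Q⁹ = Q since 9 is odd.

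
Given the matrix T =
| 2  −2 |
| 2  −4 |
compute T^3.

T^2 = [[0, 4], [−4, 12]]
T^3 = [[8, −16], [16, −40]]

[[8, −16], [16, −40]]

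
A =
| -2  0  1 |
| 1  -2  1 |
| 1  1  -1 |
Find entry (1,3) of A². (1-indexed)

-3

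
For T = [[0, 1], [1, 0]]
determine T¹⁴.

T² = I (check: tr T = 0 and det T = -1), so T¹⁴ = I since 14 is even.

[[1, 0], [0, 1]]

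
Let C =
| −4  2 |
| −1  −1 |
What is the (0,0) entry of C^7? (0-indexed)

−4246

tr C = −5 and det C = 6, so the characteristic polynomial is λ² − (−5)λ + (6) with roots −2 and −3.
Eigenvectors give P = [[−1, −2], [−1, −1]] with P⁻¹ = [[1, −2], [−1, 1]], and C = P·diag(−2, −3)·P⁻¹.
Then C^7 = P·diag(−128, −2187)·P⁻¹ = [[128, 4374], [128, 2187]] · [[1, −2], [−1, 1]] = [[−4246, 4118], [−2059, 1931]].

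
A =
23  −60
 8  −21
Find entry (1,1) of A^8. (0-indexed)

tr A = 2 and det A = −3, so the characteristic polynomial is λ² − (2)λ + (−3) with roots 3 and −1.
Eigenvectors give P = [[−3, −5], [−1, −2]] with P⁻¹ = [[−2, 5], [1, −3]], and A = P·diag(3, −1)·P⁻¹.
Then A^8 = P·diag(6561, 1)·P⁻¹ = [[−19683, −5], [−6561, −2]] · [[−2, 5], [1, −3]] = [[39361, −98400], [13120, −32799]].

−32799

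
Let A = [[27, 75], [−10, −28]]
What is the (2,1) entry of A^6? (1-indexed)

tr A = −1 and det A = −6, so the characteristic polynomial is λ² − (−1)λ + (−6) with roots 2 and −3.
Eigenvectors give P = [[−3, −5], [1, 2]] with P⁻¹ = [[−2, −5], [1, 3]], and A = P·diag(2, −3)·P⁻¹.
Then A^6 = P·diag(64, 729)·P⁻¹ = [[−192, −3645], [64, 1458]] · [[−2, −5], [1, 3]] = [[−3261, −9975], [1330, 4054]].

1330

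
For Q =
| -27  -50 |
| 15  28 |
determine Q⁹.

tr Q = 1 and det Q = -6, so the characteristic polynomial is λ² − (1)λ + (-6) with roots 3 and -2.
Eigenvectors give P = [[-5, -2], [3, 1]] with P⁻¹ = [[1, 2], [-3, -5]], and Q = P·diag(3, -2)·P⁻¹.
Then Q⁹ = P·diag(19683, -512)·P⁻¹ = [[-98415, 1024], [59049, -512]] · [[1, 2], [-3, -5]] = [[-101487, -201950], [60585, 120658]].

[[-101487, -201950], [60585, 120658]]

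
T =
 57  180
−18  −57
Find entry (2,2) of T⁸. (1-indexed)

tr T = 0 and det T = −9, so the characteristic polynomial is λ² − (0)λ + (−9) with roots −3 and 3.
Eigenvectors give P = [[−3, 10], [1, −3]] with P⁻¹ = [[3, 10], [1, 3]], and T = P·diag(−3, 3)·P⁻¹.
Then T⁸ = P·diag(6561, 6561)·P⁻¹ = [[−19683, 65610], [6561, −19683]] · [[3, 10], [1, 3]] = [[6561, 0], [0, 6561]].

6561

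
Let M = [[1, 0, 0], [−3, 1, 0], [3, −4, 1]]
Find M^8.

M = I + N where N = [[0, 0, 0], [−3, 0, 0], [3, −4, 0]] is strictly lower-triangular, so N^3 = 0.
(I + N)^8 = I + 8·N + 28·N^2 = [[1, 0, 0], [−24, 1, 0], [360, −32, 1]].

[[1, 0, 0], [−24, 1, 0], [360, −32, 1]]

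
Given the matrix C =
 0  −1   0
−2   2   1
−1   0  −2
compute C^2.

[[2, −2, −1], [−5, 6, 0], [2, 1, 4]]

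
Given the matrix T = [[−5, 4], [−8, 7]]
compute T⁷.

tr T = 2 and det T = −3, so the characteristic polynomial is λ² − (2)λ + (−3) with roots 3 and −1.
Eigenvectors give P = [[−1, 1], [−2, 1]] with P⁻¹ = [[1, −1], [2, −1]], and T = P·diag(3, −1)·P⁻¹.
Then T⁷ = P·diag(2187, −1)·P⁻¹ = [[−2187, −1], [−4374, −1]] · [[1, −1], [2, −1]] = [[−2189, 2188], [−4376, 4375]].

[[−2189, 2188], [−4376, 4375]]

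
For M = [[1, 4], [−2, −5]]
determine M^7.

tr M = −4 and det M = 3, so the characteristic polynomial is λ² − (−4)λ + (3) with roots −3 and −1.
Eigenvectors give P = [[−1, 2], [1, −1]] with P⁻¹ = [[1, 2], [1, 1]], and M = P·diag(−3, −1)·P⁻¹.
Then M^7 = P·diag(−2187, −1)·P⁻¹ = [[2187, −2], [−2187, 1]] · [[1, 2], [1, 1]] = [[2185, 4372], [−2186, −4373]].

[[2185, 4372], [−2186, −4373]]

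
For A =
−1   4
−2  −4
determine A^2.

[[−7, −20], [10, 8]]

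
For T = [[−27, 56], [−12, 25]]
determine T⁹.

[[−137787, 275576], [−59052, 118105]]

tr T = −2 and det T = −3, so the characteristic polynomial is λ² − (−2)λ + (−3) with roots 1 and −3.
Eigenvectors give P = [[2, 7], [1, 3]] with P⁻¹ = [[−3, 7], [1, −2]], and T = P·diag(1, −3)·P⁻¹.
Then T⁹ = P·diag(1, −19683)·P⁻¹ = [[2, −137781], [1, −59049]] · [[−3, 7], [1, −2]] = [[−137787, 275576], [−59052, 118105]].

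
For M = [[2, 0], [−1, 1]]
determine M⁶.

[[64, 0], [−63, 1]]

tr M = 3 and det M = 2, so the characteristic polynomial is λ² − (3)λ + (2) with roots 2 and 1.
Eigenvectors give P = [[−1, 0], [1, 1]] with P⁻¹ = [[−1, 0], [1, 1]], and M = P·diag(2, 1)·P⁻¹.
Then M⁶ = P·diag(64, 1)·P⁻¹ = [[−64, 0], [64, 1]] · [[−1, 0], [1, 1]] = [[64, 0], [−63, 1]].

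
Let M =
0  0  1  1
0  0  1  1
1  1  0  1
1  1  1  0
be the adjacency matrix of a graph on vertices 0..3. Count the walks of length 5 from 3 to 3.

The number of length-5 walks from vertex 3 to vertex 3 is entry (3,3) of M^5, where M is the adjacency matrix.
M^2 = [[2, 2, 1, 1], [2, 2, 1, 1], [1, 1, 3, 2], [1, 1, 2, 3]]
M^3 = [[2, 2, 5, 5], [2, 2, 5, 5], [5, 5, 4, 5], [5, 5, 5, 4]]
M^4 = [[10, 10, 9, 9], [10, 10, 9, 9], [9, 9, 15, 14], [9, 9, 14, 15]]
M^5 = [[18, 18, 29, 29], [18, 18, 29, 29], [29, 29, 32, 33], [29, 29, 33, 32]]

32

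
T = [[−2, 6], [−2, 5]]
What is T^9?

[[−1532, 3066], [−1022, 2045]]

tr T = 3 and det T = 2, so the characteristic polynomial is λ² − (3)λ + (2) with roots 2 and 1.
Eigenvectors give P = [[−3, 2], [−2, 1]] with P⁻¹ = [[1, −2], [2, −3]], and T = P·diag(2, 1)·P⁻¹.
Then T^9 = P·diag(512, 1)·P⁻¹ = [[−1536, 2], [−1024, 1]] · [[1, −2], [2, −3]] = [[−1532, 3066], [−1022, 2045]].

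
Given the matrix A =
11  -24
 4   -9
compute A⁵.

tr A = 2 and det A = -3, so the characteristic polynomial is λ² − (2)λ + (-3) with roots -1 and 3.
Eigenvectors give P = [[-2, 3], [-1, 1]] with P⁻¹ = [[1, -3], [1, -2]], and A = P·diag(-1, 3)·P⁻¹.
Then A⁵ = P·diag(-1, 243)·P⁻¹ = [[2, 729], [1, 243]] · [[1, -3], [1, -2]] = [[731, -1464], [244, -489]].

[[731, -1464], [244, -489]]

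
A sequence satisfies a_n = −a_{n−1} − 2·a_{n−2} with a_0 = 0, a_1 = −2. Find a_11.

−46

With companion matrix M = [[−1, −2], [1, 0]], [a_n, a_{n−1}]ᵀ = M·[a_{n−1}, a_{n−2}]ᵀ, so [a_11, a_10]ᵀ = M¹⁰·[a_1, a_0]ᵀ.
M¹⁰ = [[23, −22], [11, 34]], giving [a_11, a_10]ᵀ = [[−46], [−22]].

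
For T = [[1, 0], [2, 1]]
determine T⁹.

T = I + N where N = [[0, 0], [2, 0]] is strictly lower-triangular, so N² = 0.
(I + N)⁹ = I + 9·N = [[1, 0], [18, 1]].

[[1, 0], [18, 1]]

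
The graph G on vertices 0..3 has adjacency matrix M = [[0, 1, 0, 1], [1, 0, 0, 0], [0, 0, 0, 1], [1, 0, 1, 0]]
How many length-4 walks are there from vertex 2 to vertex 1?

The number of length-4 walks from vertex 2 to vertex 1 is entry (2,1) of M^4, where M is the adjacency matrix.
M^2 = [[2, 0, 1, 0], [0, 1, 0, 1], [1, 0, 1, 0], [0, 1, 0, 2]]
M^3 = [[0, 2, 0, 3], [2, 0, 1, 0], [0, 1, 0, 2], [3, 0, 2, 0]]
M^4 = [[5, 0, 3, 0], [0, 2, 0, 3], [3, 0, 2, 0], [0, 3, 0, 5]]

0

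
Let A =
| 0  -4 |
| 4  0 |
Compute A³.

A² = [[-16, 0], [0, -16]]
A³ = [[0, 64], [-64, 0]]

[[0, 64], [-64, 0]]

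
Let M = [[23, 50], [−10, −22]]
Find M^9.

[[100463, 201950], [−40390, −81292]]

tr M = 1 and det M = −6, so the characteristic polynomial is λ² − (1)λ + (−6) with roots −2 and 3.
Eigenvectors give P = [[−2, −5], [1, 2]] with P⁻¹ = [[2, 5], [−1, −2]], and M = P·diag(−2, 3)·P⁻¹.
Then M^9 = P·diag(−512, 19683)·P⁻¹ = [[1024, −98415], [−512, 39366]] · [[2, 5], [−1, −2]] = [[100463, 201950], [−40390, −81292]].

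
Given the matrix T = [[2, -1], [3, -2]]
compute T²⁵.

[[2, -1], [3, -2]]

T² = I (check: tr T = 0 and det T = -1), so T²⁵ = T since 25 is odd.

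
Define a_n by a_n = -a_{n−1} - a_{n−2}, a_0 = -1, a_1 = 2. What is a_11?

With companion matrix A = [[-1, -1], [1, 0]], [a_n, a_{n−1}]ᵀ = A·[a_{n−1}, a_{n−2}]ᵀ, so [a_11, a_10]ᵀ = A^10·[a_1, a_0]ᵀ.
A^10 = [[-1, -1], [1, 0]], giving [a_11, a_10]ᵀ = [[-1], [2]].

-1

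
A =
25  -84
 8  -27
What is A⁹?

tr A = -2 and det A = -3, so the characteristic polynomial is λ² − (-2)λ + (-3) with roots 1 and -3.
Eigenvectors give P = [[7, -3], [2, -1]] with P⁻¹ = [[1, -3], [2, -7]], and A = P·diag(1, -3)·P⁻¹.
Then A⁹ = P·diag(1, -19683)·P⁻¹ = [[7, 59049], [2, 19683]] · [[1, -3], [2, -7]] = [[118105, -413364], [39368, -137787]].

[[118105, -413364], [39368, -137787]]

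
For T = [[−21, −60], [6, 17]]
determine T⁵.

tr T = −4 and det T = 3, so the characteristic polynomial is λ² − (−4)λ + (3) with roots −3 and −1.
Eigenvectors give P = [[10, −3], [−3, 1]] with P⁻¹ = [[1, 3], [3, 10]], and T = P·diag(−3, −1)·P⁻¹.
Then T⁵ = P·diag(−243, −1)·P⁻¹ = [[−2430, 3], [729, −1]] · [[1, 3], [3, 10]] = [[−2421, −7260], [726, 2177]].

[[−2421, −7260], [726, 2177]]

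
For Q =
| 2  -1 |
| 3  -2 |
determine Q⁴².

Q² = I (check: tr Q = 0 and det Q = -1), so Q⁴² = I since 42 is even.

[[1, 0], [0, 1]]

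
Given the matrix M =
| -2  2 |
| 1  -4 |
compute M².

[[6, -12], [-6, 18]]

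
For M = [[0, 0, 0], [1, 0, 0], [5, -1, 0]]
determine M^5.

[[0, 0, 0], [0, 0, 0], [0, 0, 0]]

M is strictly triangular, hence nilpotent: M^3 = 0, so M^5 = 0.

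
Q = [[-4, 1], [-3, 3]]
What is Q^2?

[[13, -1], [3, 6]]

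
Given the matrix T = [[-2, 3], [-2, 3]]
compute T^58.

[[-2, 3], [-2, 3]]

T² = T (a projection; rank 1, trace 1), so T^58 = T.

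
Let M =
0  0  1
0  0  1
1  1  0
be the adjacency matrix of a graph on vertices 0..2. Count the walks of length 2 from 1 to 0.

1

The number of length-2 walks from vertex 1 to vertex 0 is entry (1,0) of M², where M is the adjacency matrix.
M² = [[1, 1, 0], [1, 1, 0], [0, 0, 2]]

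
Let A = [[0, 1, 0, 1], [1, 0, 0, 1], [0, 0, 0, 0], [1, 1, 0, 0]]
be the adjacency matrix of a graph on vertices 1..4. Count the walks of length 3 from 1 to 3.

0

The number of length-3 walks from vertex 1 to vertex 3 is entry (1,3) of A^3, where A is the adjacency matrix.
A^2 = [[2, 1, 0, 1], [1, 2, 0, 1], [0, 0, 0, 0], [1, 1, 0, 2]]
A^3 = [[2, 3, 0, 3], [3, 2, 0, 3], [0, 0, 0, 0], [3, 3, 0, 2]]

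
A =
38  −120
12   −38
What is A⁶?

[[64, 0], [0, 64]]

tr A = 0 and det A = −4, so the characteristic polynomial is λ² − (0)λ + (−4) with roots −2 and 2.
Eigenvectors give P = [[3, 10], [1, 3]] with P⁻¹ = [[−3, 10], [1, −3]], and A = P·diag(−2, 2)·P⁻¹.
Then A⁶ = P·diag(64, 64)·P⁻¹ = [[192, 640], [64, 192]] · [[−3, 10], [1, −3]] = [[64, 0], [0, 64]].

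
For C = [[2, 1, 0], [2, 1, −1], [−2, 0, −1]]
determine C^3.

C^2 = [[6, 3, −1], [8, 3, 0], [−2, −2, 1]]
C^3 = [[20, 9, −2], [22, 11, −3], [−10, −4, 1]]

[[20, 9, −2], [22, 11, −3], [−10, −4, 1]]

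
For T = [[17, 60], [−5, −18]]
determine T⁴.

tr T = −1 and det T = −6, so the characteristic polynomial is λ² − (−1)λ + (−6) with roots 2 and −3.
Eigenvectors give P = [[4, 3], [−1, −1]] with P⁻¹ = [[1, 3], [−1, −4]], and T = P·diag(2, −3)·P⁻¹.
Then T⁴ = P·diag(16, 81)·P⁻¹ = [[64, 243], [−16, −81]] · [[1, 3], [−1, −4]] = [[−179, −780], [65, 276]].

[[−179, −780], [65, 276]]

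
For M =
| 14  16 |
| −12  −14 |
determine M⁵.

tr M = 0 and det M = −4, so the characteristic polynomial is λ² − (0)λ + (−4) with roots −2 and 2.
Eigenvectors give P = [[−1, −4], [1, 3]] with P⁻¹ = [[3, 4], [−1, −1]], and M = P·diag(−2, 2)·P⁻¹.
Then M⁵ = P·diag(−32, 32)·P⁻¹ = [[32, −128], [−32, 96]] · [[3, 4], [−1, −1]] = [[224, 256], [−192, −224]].

[[224, 256], [−192, −224]]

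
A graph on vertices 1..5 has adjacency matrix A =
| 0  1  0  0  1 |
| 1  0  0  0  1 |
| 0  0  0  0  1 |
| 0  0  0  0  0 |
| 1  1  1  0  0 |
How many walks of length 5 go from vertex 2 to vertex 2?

The number of length-5 walks from vertex 2 to vertex 2 is entry (2,2) of A⁵, where A is the adjacency matrix.
A² = [[2, 1, 1, 0, 1], [1, 2, 1, 0, 1], [1, 1, 1, 0, 0], [0, 0, 0, 0, 0], [1, 1, 0, 0, 3]]
A³ = [[2, 3, 1, 0, 4], [3, 2, 1, 0, 4], [1, 1, 0, 0, 3], [0, 0, 0, 0, 0], [4, 4, 3, 0, 2]]
A⁴ = [[7, 6, 4, 0, 6], [6, 7, 4, 0, 6], [4, 4, 3, 0, 2], [0, 0, 0, 0, 0], [6, 6, 2, 0, 11]]
A⁵ = [[12, 13, 6, 0, 17], [13, 12, 6, 0, 17], [6, 6, 2, 0, 11], [0, 0, 0, 0, 0], [17, 17, 11, 0, 14]]

12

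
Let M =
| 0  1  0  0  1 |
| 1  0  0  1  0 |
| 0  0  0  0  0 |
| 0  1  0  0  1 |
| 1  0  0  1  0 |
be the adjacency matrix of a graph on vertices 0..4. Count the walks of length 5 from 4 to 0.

The number of length-5 walks from vertex 4 to vertex 0 is entry (4,0) of M⁵, where M is the adjacency matrix.
M² = [[2, 0, 0, 2, 0], [0, 2, 0, 0, 2], [0, 0, 0, 0, 0], [2, 0, 0, 2, 0], [0, 2, 0, 0, 2]]
M³ = [[0, 4, 0, 0, 4], [4, 0, 0, 4, 0], [0, 0, 0, 0, 0], [0, 4, 0, 0, 4], [4, 0, 0, 4, 0]]
M⁴ = [[8, 0, 0, 8, 0], [0, 8, 0, 0, 8], [0, 0, 0, 0, 0], [8, 0, 0, 8, 0], [0, 8, 0, 0, 8]]
M⁵ = [[0, 16, 0, 0, 16], [16, 0, 0, 16, 0], [0, 0, 0, 0, 0], [0, 16, 0, 0, 16], [16, 0, 0, 16, 0]]

16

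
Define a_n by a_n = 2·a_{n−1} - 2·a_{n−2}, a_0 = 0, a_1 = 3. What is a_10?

96

With companion matrix T = [[2, -2], [1, 0]], [a_n, a_{n−1}]ᵀ = T·[a_{n−1}, a_{n−2}]ᵀ, so [a_10, a_9]ᵀ = T⁹·[a_1, a_0]ᵀ.
T⁹ = [[32, -32], [16, 0]], giving [a_10, a_9]ᵀ = [[96], [48]].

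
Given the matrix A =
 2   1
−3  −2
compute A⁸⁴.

[[1, 0], [0, 1]]

A² = I (check: tr A = 0 and det A = −1), so A⁸⁴ = I since 84 is even.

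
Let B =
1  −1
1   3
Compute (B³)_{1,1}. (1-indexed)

−4

B² = [[0, −4], [4, 8]]
B³ = [[−4, −12], [12, 20]]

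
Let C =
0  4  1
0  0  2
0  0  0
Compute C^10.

[[0, 0, 0], [0, 0, 0], [0, 0, 0]]

C is strictly triangular, hence nilpotent: C^3 = 0, so C^10 = 0.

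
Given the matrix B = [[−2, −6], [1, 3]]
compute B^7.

B² = B (a projection; rank 1, trace 1), so B^7 = B.

[[−2, −6], [1, 3]]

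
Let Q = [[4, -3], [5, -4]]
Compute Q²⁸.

Q² = I (check: tr Q = 0 and det Q = -1), so Q²⁸ = I since 28 is even.

[[1, 0], [0, 1]]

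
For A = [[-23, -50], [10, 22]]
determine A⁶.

tr A = -1 and det A = -6, so the characteristic polynomial is λ² − (-1)λ + (-6) with roots -3 and 2.
Eigenvectors give P = [[5, -2], [-2, 1]] with P⁻¹ = [[1, 2], [2, 5]], and A = P·diag(-3, 2)·P⁻¹.
Then A⁶ = P·diag(729, 64)·P⁻¹ = [[3645, -128], [-1458, 64]] · [[1, 2], [2, 5]] = [[3389, 6650], [-1330, -2596]].

[[3389, 6650], [-1330, -2596]]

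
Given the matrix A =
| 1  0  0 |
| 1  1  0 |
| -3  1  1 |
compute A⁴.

A = I + N where N = [[0, 0, 0], [1, 0, 0], [-3, 1, 0]] is strictly lower-triangular, so N³ = 0.
(I + N)⁴ = I + 4·N + 6·N² = [[1, 0, 0], [4, 1, 0], [-6, 4, 1]].

[[1, 0, 0], [4, 1, 0], [-6, 4, 1]]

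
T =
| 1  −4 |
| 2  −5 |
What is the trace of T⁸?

6562

tr T = −4 and det T = 3, so the characteristic polynomial is λ² − (−4)λ + (3) with roots −3 and −1.
Eigenvectors give P = [[−1, −2], [−1, −1]] with P⁻¹ = [[1, −2], [−1, 1]], and T = P·diag(−3, −1)·P⁻¹.
Then T⁸ = P·diag(6561, 1)·P⁻¹ = [[−6561, −2], [−6561, −1]] · [[1, −2], [−1, 1]] = [[−6559, 13120], [−6560, 13121]].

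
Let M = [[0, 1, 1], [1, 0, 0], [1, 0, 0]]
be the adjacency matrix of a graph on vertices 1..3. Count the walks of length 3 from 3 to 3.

0

The number of length-3 walks from vertex 3 to vertex 3 is entry (3,3) of M^3, where M is the adjacency matrix.
M^2 = [[2, 0, 0], [0, 1, 1], [0, 1, 1]]
M^3 = [[0, 2, 2], [2, 0, 0], [2, 0, 0]]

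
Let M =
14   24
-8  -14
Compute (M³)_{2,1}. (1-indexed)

tr M = 0 and det M = -4, so the characteristic polynomial is λ² − (0)λ + (-4) with roots -2 and 2.
Eigenvectors give P = [[3, 2], [-2, -1]] with P⁻¹ = [[-1, -2], [2, 3]], and M = P·diag(-2, 2)·P⁻¹.
Then M³ = P·diag(-8, 8)·P⁻¹ = [[-24, 16], [16, -8]] · [[-1, -2], [2, 3]] = [[56, 96], [-32, -56]].

-32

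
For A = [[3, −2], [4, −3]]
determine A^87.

[[3, −2], [4, −3]]

A² = I (check: tr A = 0 and det A = −1), so A^87 = A since 87 is odd.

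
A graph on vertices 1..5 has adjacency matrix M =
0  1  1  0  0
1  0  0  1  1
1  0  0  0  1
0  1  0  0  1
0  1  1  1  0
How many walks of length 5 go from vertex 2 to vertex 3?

10

The number of length-5 walks from vertex 2 to vertex 3 is entry (2,3) of M^5, where M is the adjacency matrix.
M^2 = [[2, 0, 0, 1, 2], [0, 3, 2, 1, 1], [0, 2, 2, 1, 0], [1, 1, 1, 2, 1], [2, 1, 0, 1, 3]]
M^3 = [[0, 5, 4, 2, 1], [5, 2, 1, 4, 6], [4, 1, 0, 2, 5], [2, 4, 2, 2, 4], [1, 6, 5, 4, 2]]
M^4 = [[9, 3, 1, 6, 11], [3, 15, 11, 8, 7], [1, 11, 9, 6, 3], [6, 8, 6, 8, 8], [11, 7, 3, 8, 15]]
M^5 = [[4, 26, 20, 14, 10], [26, 18, 10, 22, 34], [20, 10, 4, 14, 26], [14, 22, 14, 16, 22], [10, 34, 26, 22, 18]]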